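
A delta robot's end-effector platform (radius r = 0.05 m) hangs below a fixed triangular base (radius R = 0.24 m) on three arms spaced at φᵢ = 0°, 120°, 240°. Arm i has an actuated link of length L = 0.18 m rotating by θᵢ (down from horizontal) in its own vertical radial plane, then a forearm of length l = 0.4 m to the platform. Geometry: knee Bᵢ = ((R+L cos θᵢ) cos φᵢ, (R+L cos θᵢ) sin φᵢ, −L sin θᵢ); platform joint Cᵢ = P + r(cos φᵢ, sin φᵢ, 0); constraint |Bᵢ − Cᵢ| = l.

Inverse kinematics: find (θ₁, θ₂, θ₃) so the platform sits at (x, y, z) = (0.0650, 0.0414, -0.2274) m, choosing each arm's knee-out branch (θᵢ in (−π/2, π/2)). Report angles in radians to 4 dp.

θ₁ = -0.1748, θ₂ = 0.3492, θ₃ = 0.7854

arm 1 (φ=0.0°): x'=0.0650, y'=0.0414
  A=0.1250, B=-0.2274, C=(l²−L²−A²−y'²−z²)/(2L)=0.1626
  √(A²+B²)=0.2595;  θ1 = -1.0682+0.8934 ≈ -0.1748
rotate P by −φ2: (0.0034, -0.0770, -0.2274)
  A=0.1866, B=-0.2274, C=(l²−L²−A²−y'²−z²)/(2L)=0.0976
  θ2 = atan2(B,A) + arccos(C/0.2942) = 0.3492
rotate P by −φ3: (-0.0684, 0.0356, -0.2274)
  A cos θ + B sin θ = C:  0.2584·cos θ + -0.2274·sin θ = 0.0219
  √(A²+B²)=0.3442;  θ3 = -0.7218+1.5072 ≈ 0.7854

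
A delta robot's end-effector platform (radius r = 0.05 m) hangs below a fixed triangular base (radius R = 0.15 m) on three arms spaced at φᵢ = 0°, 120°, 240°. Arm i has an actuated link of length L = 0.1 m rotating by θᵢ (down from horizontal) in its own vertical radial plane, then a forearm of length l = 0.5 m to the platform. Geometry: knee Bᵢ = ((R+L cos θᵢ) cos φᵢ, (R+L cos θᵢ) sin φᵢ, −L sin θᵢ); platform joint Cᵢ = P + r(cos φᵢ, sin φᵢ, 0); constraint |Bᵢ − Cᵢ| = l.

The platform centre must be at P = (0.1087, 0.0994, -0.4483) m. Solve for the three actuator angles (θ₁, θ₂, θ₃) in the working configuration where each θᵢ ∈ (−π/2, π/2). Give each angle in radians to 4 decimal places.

θ₁ = -0.3495, θ₂ = -0.0003, θ₃ = 0.6977

arm 1 (φ=0.0°): x'=0.1087, y'=0.0994
  A cos θ + B sin θ = C:  -0.0087·cos θ + -0.4483·sin θ = 0.1454
  γ=atan2(-0.4483,-0.0087)=-1.5902;  ψ=arccos(0.3242)=1.2407;  θ1=γ+ψ≈-0.3495
arm 2 (φ=120.0°): x'=0.0317, y'=-0.1438
  A cos θ + B sin θ = C:  0.0683·cos θ + -0.4483·sin θ = 0.0684
  √(A²+B²)=0.4535;  θ2 = -1.4197+1.4194 ≈ -0.0003
rotate P by −φ3: (-0.1404, 0.0444, -0.4483)
  e−x'=0.2404;  (l²−L²−(e−x')²−y'²−z²)/2L = -0.1038
  θ3 = atan2(B,A) + arccos(C/0.5087) = 0.6977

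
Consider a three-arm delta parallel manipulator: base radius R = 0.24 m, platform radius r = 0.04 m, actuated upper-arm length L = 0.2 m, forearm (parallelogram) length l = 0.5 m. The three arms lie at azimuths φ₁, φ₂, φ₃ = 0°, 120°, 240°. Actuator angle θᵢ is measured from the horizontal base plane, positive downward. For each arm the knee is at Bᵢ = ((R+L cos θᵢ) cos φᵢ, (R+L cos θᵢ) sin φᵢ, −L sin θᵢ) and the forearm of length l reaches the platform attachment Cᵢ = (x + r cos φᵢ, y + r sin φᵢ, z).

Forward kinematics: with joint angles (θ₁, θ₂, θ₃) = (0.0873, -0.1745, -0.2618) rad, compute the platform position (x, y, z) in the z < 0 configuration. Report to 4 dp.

(-0.0270, -0.0059, -0.2788)

arm 1 at φ=0.0°: (R−r)+L cos θ1 = 0.3992;  centre 1 = (0.3992, 0.0000, -0.0174)
arm 2 at φ=120.0°: (R−r)+L cos θ2 = 0.3970;  centre 2 = (-0.1985, 0.3438, 0.0347)
φ3=240.0°: virtual centre (-0.1966, -0.3405, 0.0518), radius l
subtract pairs → two planes through P
plane₁₂: -1.1954x+0.6876y+0.1043z = -0.0009
Cramer: x(z) = 0.0014+0.1018z;  y(z) = 0.0011+0.0252z
into |P−centre ₁|² = l²: 1.0110z² + -0.0460z + -0.0914 = 0;  Δ = 0.3718;  z = -0.2788 or 0.3243 → z<0 root = -0.2788
x = -0.0270, y = -0.0059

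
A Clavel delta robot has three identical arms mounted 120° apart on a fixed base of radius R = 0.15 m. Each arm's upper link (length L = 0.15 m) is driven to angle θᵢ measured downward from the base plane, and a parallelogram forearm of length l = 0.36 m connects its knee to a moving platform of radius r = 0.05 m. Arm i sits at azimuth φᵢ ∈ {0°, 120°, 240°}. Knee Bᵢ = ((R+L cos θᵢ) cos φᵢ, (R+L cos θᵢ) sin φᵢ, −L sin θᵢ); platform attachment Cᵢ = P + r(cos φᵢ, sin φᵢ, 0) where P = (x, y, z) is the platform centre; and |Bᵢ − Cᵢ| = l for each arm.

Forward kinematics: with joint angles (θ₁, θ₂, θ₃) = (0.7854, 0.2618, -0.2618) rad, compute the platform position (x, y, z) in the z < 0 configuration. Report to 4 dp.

(-0.1032, -0.0518, -0.2829)

φ1=0.0°: virtual centre (0.2061, 0.0000, -0.1061), radius l
arm 2 at φ=120.0°: (R−r)+L cos θ2 = 0.2449;  O2 = (-0.1224, 0.2121, -0.0388)
arm 3 at φ=240.0°: (R−r)+L cos θ3 = 0.2449;  O3 = (-0.1224, -0.2121, 0.0388)
|O₂|²−|O₁|² = 0.0078;  |O₃|²−|O₁|² = 0.0078
plane₁₂: -0.6570x+0.4242y+0.1345z = 0.0078
det = 0.5574;  x = -0.0118+0.3229z,  y = 0.0000+0.1831z
quadratic in z: (1.1378)z²+(0.0714)z+(-0.0709)=0, √Δ=0.5724 → z ∈ {-0.2829, 0.2202}; z = -0.2829 (taking z<0)
x = -0.1032, y = -0.0518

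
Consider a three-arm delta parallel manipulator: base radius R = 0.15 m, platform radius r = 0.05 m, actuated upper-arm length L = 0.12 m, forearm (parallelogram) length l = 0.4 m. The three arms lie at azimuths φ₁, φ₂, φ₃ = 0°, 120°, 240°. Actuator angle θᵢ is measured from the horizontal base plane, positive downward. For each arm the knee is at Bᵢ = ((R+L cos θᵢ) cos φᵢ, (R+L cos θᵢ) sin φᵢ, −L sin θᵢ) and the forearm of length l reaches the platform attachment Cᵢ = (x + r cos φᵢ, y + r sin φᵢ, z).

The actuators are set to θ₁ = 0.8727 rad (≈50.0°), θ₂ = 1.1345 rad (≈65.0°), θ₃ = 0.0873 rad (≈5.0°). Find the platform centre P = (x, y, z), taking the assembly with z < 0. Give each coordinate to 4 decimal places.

(-0.0354, -0.1404, -0.4003)

arm 1 at φ=0.0°: (R−r)+L cos θ1 = 0.1771;  centre 1 = (0.1771, 0.0000, -0.0919)
φ2=120.0°: virtual centre (-0.0754, 0.1305, -0.1088), radius l
φ3=240.0°: virtual centre (-0.1098, -0.1901, -0.0105), radius l
eliminate P² terms by subtracting sphere 1 from 2 and 3
plane₁₂: -0.5050x+0.2610y+-0.0337z = -0.0053
Cramer: x(z) = -0.0006+0.0870z;  y(z) = -0.0214+0.2972z
quadratic in z: (1.0959)z²+(0.1402)z+(-0.1195)=0, √Δ=0.7372 → z ∈ {-0.4003, 0.2724}; z = -0.4003 (taking z<0)
x = -0.0354, y = -0.1404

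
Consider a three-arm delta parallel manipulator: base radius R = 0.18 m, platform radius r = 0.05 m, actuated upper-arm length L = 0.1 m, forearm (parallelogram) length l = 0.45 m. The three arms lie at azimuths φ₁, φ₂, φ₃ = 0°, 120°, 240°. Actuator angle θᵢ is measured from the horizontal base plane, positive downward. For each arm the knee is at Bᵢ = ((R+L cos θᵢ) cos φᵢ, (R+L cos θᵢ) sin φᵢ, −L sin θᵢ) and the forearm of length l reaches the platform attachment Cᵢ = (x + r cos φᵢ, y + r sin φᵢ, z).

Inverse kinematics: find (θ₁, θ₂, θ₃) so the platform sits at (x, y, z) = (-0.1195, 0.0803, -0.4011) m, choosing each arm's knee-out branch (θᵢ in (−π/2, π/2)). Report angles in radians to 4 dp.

θ₁ = 0.9598, θ₂ = -0.3495, θ₃ = 0.4362

arm 1 (φ=0.0°): x'=-0.1195, y'=0.0803
  e−x'=0.2495;  (l²−L²−(e−x')²−y'²−z²)/2L = -0.1854
  γ=atan2(-0.4011,0.2495)=-1.0143;  ψ=arccos(-0.3925)=1.9741;  θ1=γ+ψ≈0.9598
arm 2 (φ=120.0°): x'=0.1293, y'=0.0633
  A=0.0007, B=-0.4011, C=(l²−L²−A²−y'²−z²)/(2L)=0.1380
  θ2 = atan2(B,A) + arccos(C/0.4011) = -0.3495
φ3=240.0° → target in arm frame (-0.0098, -0.1436)
  A=0.1398, B=-0.4011, C=(l²−L²−A²−y'²−z²)/(2L)=-0.0428
  γ=atan2(-0.4011,0.1398)=-1.2354;  ψ=arccos(-0.1007)=1.6717;  θ3=γ+ψ≈0.4362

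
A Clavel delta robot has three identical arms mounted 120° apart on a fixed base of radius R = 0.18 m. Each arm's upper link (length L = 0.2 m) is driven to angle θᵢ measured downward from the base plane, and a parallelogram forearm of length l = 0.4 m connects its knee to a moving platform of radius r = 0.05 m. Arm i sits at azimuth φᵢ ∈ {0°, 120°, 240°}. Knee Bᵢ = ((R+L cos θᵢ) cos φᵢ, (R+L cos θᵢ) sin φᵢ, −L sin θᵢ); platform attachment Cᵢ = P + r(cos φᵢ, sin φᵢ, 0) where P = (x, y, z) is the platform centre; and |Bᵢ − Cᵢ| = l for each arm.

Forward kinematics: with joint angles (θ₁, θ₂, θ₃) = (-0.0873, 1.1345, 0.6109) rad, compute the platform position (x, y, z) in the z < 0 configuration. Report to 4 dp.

(0.1468, -0.0862, -0.3279)

φ1=0.0°: virtual centre (0.3292, 0.0000, 0.0174), radius l
φ2=120.0°: virtual centre (-0.1073, 0.1858, -0.1813), radius l
O3 = (0.2938·cos240.0°, 0.2938·sin240.0°, -0.1147) = (-0.1469, -0.2545, -0.1147)
|O₂|²−|O₁|² = -0.0298;  |O₃|²−|O₁|² = -0.0092
[-0.8730 0.3716 -0.3974]·P = -0.0298;  [-0.9523 -0.5089 -0.2643]·P = -0.0092
det = 0.7981;  x = 0.0233+-0.3765z,  y = -0.0255+0.1851z
sphere 1 gives Az²+Bz+C=0 with A=1.1760, B=0.1860, C=-0.0655;  B²−4AC=0.3425;  roots -0.3279, 0.1697;  negative root z = -0.3279
x = 0.1468, y = -0.0862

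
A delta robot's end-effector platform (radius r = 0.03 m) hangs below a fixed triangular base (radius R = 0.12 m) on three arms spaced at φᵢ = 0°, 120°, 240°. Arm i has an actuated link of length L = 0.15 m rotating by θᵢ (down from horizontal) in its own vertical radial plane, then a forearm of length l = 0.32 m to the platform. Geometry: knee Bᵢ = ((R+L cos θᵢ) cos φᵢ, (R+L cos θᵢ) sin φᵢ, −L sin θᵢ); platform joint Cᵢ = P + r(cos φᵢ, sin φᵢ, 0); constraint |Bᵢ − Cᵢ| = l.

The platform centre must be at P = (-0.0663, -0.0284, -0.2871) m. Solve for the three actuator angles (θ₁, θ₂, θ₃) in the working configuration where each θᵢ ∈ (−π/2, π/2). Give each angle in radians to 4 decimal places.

rotate P by −φ1: (-0.0663, -0.0284, -0.2871)
  e−x'=0.1563;  (l²−L²−(e−x')²−y'²−z²)/2L = -0.0925
  θ1 = atan2(B,A) + arccos(C/0.3269) = 0.7856
φ2=120.0° → target in arm frame (0.0086, 0.0716)
  e−x'=0.0814;  (l²−L²−(e−x')²−y'²−z²)/2L = -0.0476
  θ2 = atan2(B,A) + arccos(C/0.2984) = 0.4367
φ3=240.0° → target in arm frame (0.0577, -0.0432)
  e−x'=0.0323;  (l²−L²−(e−x')²−y'²−z²)/2L = -0.0181
  θ3 = atan2(B,A) + arccos(C/0.2889) = 0.1746

θ₁ = 0.7856, θ₂ = 0.4367, θ₃ = 0.1746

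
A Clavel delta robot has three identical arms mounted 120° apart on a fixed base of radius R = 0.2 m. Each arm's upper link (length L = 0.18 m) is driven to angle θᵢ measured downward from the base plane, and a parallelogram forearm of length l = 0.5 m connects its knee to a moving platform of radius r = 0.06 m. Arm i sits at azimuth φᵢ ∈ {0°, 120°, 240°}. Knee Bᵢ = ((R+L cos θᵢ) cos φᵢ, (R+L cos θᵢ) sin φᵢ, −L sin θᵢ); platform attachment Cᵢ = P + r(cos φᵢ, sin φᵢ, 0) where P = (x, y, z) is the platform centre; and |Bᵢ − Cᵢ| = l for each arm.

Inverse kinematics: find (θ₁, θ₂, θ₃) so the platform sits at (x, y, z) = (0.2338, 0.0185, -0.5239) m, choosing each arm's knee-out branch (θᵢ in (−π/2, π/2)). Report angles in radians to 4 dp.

rotate P by −φ1: (0.2338, 0.0185, -0.5239)
  A cos θ + B sin θ = C:  -0.0938·cos θ + -0.5239·sin θ = -0.1834
  θ1 = atan2(B,A) + arccos(C/0.5322) = 0.1746
rotate P by −φ2: (-0.1009, -0.2117, -0.5239)
  A cos θ + B sin θ = C:  0.2409·cos θ + -0.5239·sin θ = -0.4437
  γ=atan2(-0.5239,0.2409)=-1.1398;  ψ=arccos(-0.7694)=2.4487;  θ2=γ+ψ≈1.3089
arm 3 (φ=240.0°): x'=-0.1329, y'=0.1932
  A cos θ + B sin θ = C:  0.2729·cos θ + -0.5239·sin θ = -0.4686
  √(A²+B²)=0.5907;  θ3 = -1.0905+2.4869 ≈ 1.3964

θ₁ = 0.1746, θ₂ = 1.3089, θ₃ = 1.3964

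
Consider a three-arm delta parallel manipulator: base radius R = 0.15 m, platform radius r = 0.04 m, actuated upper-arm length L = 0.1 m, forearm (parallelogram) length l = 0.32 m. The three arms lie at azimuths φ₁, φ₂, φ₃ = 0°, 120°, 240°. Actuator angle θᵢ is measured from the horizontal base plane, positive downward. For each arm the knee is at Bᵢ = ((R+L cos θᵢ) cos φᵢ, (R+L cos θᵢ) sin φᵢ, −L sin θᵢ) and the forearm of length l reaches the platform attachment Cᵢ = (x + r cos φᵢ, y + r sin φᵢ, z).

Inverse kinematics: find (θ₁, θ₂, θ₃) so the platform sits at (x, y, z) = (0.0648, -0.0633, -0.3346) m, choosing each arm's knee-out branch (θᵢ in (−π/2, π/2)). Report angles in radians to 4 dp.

arm 1 (φ=0.0°): x'=0.0648, y'=-0.0633
  A=0.0452, B=-0.3346, C=(l²−L²−A²−y'²−z²)/(2L)=-0.1280
  γ=atan2(-0.3346,0.0452)=-1.4365;  ψ=arccos(-0.3792)=1.9597;  θ1=γ+ψ≈0.5232
arm 2 (φ=120.0°): x'=-0.0872, y'=-0.0245
  A cos θ + B sin θ = C:  0.1972·cos θ + -0.3346·sin θ = -0.2953
  θ2 = atan2(B,A) + arccos(C/0.3884) = 1.3962
φ3=240.0° → target in arm frame (0.0224, 0.0878)
  A cos θ + B sin θ = C:  0.0876·cos θ + -0.3346·sin θ = -0.1747
  θ3 = atan2(B,A) + arccos(C/0.3459) = 0.7853

θ₁ = 0.5232, θ₂ = 1.3962, θ₃ = 0.7853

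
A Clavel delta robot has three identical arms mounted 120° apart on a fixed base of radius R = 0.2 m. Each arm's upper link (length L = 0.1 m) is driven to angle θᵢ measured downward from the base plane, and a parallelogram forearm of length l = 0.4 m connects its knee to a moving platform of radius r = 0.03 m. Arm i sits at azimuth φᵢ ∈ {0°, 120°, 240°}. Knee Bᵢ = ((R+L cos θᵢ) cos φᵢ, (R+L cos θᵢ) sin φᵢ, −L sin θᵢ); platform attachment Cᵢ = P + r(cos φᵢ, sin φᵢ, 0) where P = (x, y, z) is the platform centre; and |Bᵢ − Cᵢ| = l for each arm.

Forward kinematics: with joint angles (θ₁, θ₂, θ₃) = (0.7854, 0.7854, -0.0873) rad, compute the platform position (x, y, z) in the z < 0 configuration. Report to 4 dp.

(-0.0414, -0.0718, -0.3450)

centre 1 = (0.2407·cos0.0°, 0.2407·sin0.0°, -0.0707) = (0.2407, 0.0000, -0.0707)
centre 2 = (0.2407·cos120.0°, 0.2407·sin120.0°, -0.0707) = (-0.1204, 0.2085, -0.0707)
arm 3 at φ=240.0°: (R−r)+L cos θ3 = 0.2696;  centre 3 = (-0.1348, -0.2335, 0.0087)
eliminate P² terms by subtracting sphere 1 from 2 and 3
[-0.7221 0.4169 0.0000]·P = 0.0000;  [-0.7510 -0.4670 0.1589]·P = 0.0098
det = 0.6504;  x = -0.0063+0.1018z,  y = -0.0109+0.1764z
into |P−centre ₁|² = l²: 1.0415z² + 0.0873z + -0.0939 = 0;  Δ = 0.3987;  z = -0.3450 or 0.2612 → z<0 root = -0.3450
x = -0.0414, y = -0.0718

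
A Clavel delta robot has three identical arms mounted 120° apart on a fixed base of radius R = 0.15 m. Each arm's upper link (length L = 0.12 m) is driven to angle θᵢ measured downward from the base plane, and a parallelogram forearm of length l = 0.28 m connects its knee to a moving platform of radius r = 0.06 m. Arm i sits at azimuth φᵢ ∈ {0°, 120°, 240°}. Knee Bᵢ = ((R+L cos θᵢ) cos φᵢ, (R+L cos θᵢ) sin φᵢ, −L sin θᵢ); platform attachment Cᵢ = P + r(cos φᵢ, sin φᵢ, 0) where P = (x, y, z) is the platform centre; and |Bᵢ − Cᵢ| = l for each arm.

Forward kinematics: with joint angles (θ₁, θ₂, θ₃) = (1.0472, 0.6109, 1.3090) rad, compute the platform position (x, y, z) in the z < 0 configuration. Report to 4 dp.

(-0.0082, 0.0780, -0.3214)

φ1=0.0°: virtual centre (0.1500, 0.0000, -0.1039), radius l
arm 2 at φ=120.0°: (R−r)+L cos θ2 = 0.1883;  S2 = (-0.0941, 0.1631, -0.0688)
S3 = (0.1211·cos240.0°, 0.1211·sin240.0°, -0.1159) = (-0.0605, -0.1048, -0.1159)
|S₂|²−|S₁|² = 0.0069;  |S₃|²−|S₁|² = -0.0052
[-0.4883 0.3261 0.0702]·P = 0.0069;  [-0.4211 -0.2097 -0.0240]·P = -0.0052
Cramer: x(z) = 0.0011+0.0288z;  y(z) = 0.0227-0.1721z
quadratic in z: (1.0305)z²+(0.1915)z+(-0.0449)=0, √Δ=0.4709 → z ∈ {-0.3214, 0.1356}; z = -0.3214 (taking z<0)
x = -0.0082, y = 0.0780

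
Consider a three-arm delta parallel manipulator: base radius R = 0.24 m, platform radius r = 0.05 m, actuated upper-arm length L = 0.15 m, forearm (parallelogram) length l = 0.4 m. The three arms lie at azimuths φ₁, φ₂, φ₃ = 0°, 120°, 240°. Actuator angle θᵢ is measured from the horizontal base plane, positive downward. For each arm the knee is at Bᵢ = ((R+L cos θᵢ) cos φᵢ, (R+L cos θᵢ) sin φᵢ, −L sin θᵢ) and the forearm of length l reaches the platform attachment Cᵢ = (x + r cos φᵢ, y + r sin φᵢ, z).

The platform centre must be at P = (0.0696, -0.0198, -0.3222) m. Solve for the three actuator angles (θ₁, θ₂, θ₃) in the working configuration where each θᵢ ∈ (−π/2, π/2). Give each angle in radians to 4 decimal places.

θ₁ = 0.1744, θ₂ = 0.8727, θ₃ = 0.6977

rotate P by −φ1: (0.0696, -0.0198, -0.3222)
  A=0.1204, B=-0.3222, C=(l²−L²−A²−y'²−z²)/(2L)=0.0627
  θ1 = atan2(B,A) + arccos(C/0.3440) = 0.1744
rotate P by −φ2: (-0.0519, -0.0504, -0.3222)
  e−x'=0.2419;  (l²−L²−(e−x')²−y'²−z²)/2L = -0.0913
  θ2 = atan2(B,A) + arccos(C/0.4029) = 0.8727
φ3=240.0° → target in arm frame (-0.0177, 0.0702)
  e−x'=0.2077;  (l²−L²−(e−x')²−y'²−z²)/2L = -0.0479
  θ3 = atan2(B,A) + arccos(C/0.3833) = 0.6977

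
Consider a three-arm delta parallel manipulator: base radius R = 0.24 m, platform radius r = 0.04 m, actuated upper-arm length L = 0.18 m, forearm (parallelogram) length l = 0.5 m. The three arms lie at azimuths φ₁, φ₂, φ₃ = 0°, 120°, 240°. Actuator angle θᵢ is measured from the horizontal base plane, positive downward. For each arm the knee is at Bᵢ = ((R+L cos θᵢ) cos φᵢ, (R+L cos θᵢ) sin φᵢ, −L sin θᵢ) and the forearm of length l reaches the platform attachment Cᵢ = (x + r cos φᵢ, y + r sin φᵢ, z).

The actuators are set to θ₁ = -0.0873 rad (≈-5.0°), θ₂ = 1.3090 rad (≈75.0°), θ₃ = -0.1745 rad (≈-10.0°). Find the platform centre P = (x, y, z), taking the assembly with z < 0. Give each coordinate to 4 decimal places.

(0.1031, -0.1948, -0.3528)

S1 = (0.3793·cos0.0°, 0.3793·sin0.0°, 0.0157) = (0.3793, 0.0000, 0.0157)
arm 2 at φ=120.0°: e+L cos θ2 = 0.2466;  S2 = (-0.1233, 0.2136, -0.1739)
arm 3 at φ=240.0°: e+L cos θ3 = 0.3773;  S3 = (-0.1886, -0.3267, 0.0313)
subtract pairs → two planes through P
plane₁₂: -1.0052x+0.4271y+-0.3791z = -0.0531
det = 1.1420;  x = 0.0307+-0.2053z,  y = -0.0521+0.4045z
sphere 1 gives Az²+Bz+C=0 with A=1.2058, B=0.0696, C=-0.1255;  B²−4AC=0.6101;  roots -0.3528, 0.2950;  negative root z = -0.3528
x = 0.1031, y = -0.1948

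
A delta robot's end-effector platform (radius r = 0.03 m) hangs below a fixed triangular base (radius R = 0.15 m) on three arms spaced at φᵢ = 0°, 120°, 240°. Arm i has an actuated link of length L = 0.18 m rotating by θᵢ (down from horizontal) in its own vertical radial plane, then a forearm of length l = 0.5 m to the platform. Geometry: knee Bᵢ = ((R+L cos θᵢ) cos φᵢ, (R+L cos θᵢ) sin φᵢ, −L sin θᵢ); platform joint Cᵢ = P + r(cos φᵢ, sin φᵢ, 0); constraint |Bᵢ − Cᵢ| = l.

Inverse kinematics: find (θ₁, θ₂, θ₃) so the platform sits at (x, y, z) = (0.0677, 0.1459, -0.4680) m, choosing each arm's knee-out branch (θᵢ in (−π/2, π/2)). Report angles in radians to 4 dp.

φ1=0.0° → target in arm frame (0.0677, 0.1459)
  e−x'=0.0523;  (l²−L²−(e−x')²−y'²−z²)/2L = -0.0707
  θ1 = atan2(B,A) + arccos(C/0.4709) = 0.2620
φ2=120.0° → target in arm frame (0.0925, -0.1316)
  A=0.0275, B=-0.4680, C=(l²−L²−A²−y'²−z²)/(2L)=-0.0541
  √(A²+B²)=0.4688;  θ2 = -1.5121+1.6866 ≈ 0.1744
rotate P by −φ3: (-0.1602, -0.0143, -0.4680)
  A cos θ + B sin θ = C:  0.2802·cos θ + -0.4680·sin θ = -0.2226
  θ3 = atan2(B,A) + arccos(C/0.5455) = 0.9599

θ₁ = 0.2620, θ₂ = 0.1744, θ₃ = 0.9599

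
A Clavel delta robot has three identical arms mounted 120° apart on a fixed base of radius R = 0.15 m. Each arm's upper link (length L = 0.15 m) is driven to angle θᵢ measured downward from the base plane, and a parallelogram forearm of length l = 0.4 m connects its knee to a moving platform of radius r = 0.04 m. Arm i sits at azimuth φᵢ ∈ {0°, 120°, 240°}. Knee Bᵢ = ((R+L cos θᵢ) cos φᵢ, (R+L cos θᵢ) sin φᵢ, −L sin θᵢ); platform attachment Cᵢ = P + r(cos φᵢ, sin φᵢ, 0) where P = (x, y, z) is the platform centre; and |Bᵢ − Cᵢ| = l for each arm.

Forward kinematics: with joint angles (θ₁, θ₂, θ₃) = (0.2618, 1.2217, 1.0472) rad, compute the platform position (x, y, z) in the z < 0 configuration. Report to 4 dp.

(0.1468, -0.0301, -0.4228)

O1 = (0.2549·cos0.0°, 0.2549·sin0.0°, -0.0388) = (0.2549, 0.0000, -0.0388)
φ2=120.0°: virtual centre (-0.0807, 0.1397, -0.1410), radius l
O3 = (0.1850·cos240.0°, 0.1850·sin240.0°, -0.1299) = (-0.0925, -0.1602, -0.1299)
eliminate P² terms by subtracting sphere 1 from 2 and 3
linear system: -0.6711x+0.2794y = -0.0206−-0.2043z; -0.6948x+-0.3204y = -0.0154−-0.1822z
Cramer: x(z) = 0.0266-0.2844z;  y(z) = -0.0097+0.0481z
quadratic in z: (1.0832)z²+(0.2065)z+(-0.1063)=0, √Δ=0.7094 → z ∈ {-0.4228, 0.2321}; z = -0.4228 (taking z<0)
x = 0.1468, y = -0.0301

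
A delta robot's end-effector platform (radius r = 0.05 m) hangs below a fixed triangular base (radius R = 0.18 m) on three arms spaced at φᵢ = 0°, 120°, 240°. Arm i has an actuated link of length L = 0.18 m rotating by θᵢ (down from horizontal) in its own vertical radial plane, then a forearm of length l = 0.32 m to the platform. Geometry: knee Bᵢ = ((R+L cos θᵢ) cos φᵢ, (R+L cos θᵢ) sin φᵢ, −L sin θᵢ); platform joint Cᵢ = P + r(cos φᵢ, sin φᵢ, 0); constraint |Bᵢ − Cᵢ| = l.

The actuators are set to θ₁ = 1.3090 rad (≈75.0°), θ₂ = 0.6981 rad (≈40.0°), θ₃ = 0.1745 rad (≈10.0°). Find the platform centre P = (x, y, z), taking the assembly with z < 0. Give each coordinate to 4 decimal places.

φ1=0.0°: virtual centre (0.1766, 0.0000, -0.1739), radius l
φ2=120.0°: virtual centre (-0.1339, 0.2320, -0.1157), radius l
arm 3 at φ=240.0°: e+L cos θ3 = 0.3073;  O3 = (-0.1536, -0.2661, -0.0313)
eliminate P² terms by subtracting sphere 1 from 2 and 3
plane₁₂: -0.6211x+0.4640y+0.1163z = 0.0237
Cramer: x(z) = -0.0446+0.3050z;  y(z) = -0.0085+0.1575z
quadratic in z: (1.1178)z²+(0.2101)z+(-0.0232)=0, √Δ=0.3845 → z ∈ {-0.2660, 0.0780}; z = -0.2660 (taking z<0)
x = -0.1257, y = -0.0504

(-0.1257, -0.0504, -0.2660)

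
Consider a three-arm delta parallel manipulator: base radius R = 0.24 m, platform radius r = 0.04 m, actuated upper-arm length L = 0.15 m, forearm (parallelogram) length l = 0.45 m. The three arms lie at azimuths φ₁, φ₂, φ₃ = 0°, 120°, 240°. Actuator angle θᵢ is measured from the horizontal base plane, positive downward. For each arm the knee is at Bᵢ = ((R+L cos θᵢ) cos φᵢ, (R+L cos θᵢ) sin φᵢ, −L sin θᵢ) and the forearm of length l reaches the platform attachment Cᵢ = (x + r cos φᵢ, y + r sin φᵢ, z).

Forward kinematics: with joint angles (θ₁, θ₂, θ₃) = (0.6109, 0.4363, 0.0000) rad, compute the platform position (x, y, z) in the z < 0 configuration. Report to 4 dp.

φ1=0.0°: virtual centre (0.3229, 0.0000, -0.0860), radius l
φ2=120.0°: virtual centre (-0.1680, 0.2909, -0.0634), radius l
arm 3 at φ=240.0°: (R−r)+L cos θ3 = 0.3500;  O3 = (-0.1750, -0.3031, 0.0000)
eliminate P² terms by subtracting sphere 1 from 2 and 3
[-0.9817 0.5819 0.0453]·P = 0.0052;  [-0.9957 -0.6062 0.1721]·P = 0.0109
Cramer: x(z) = -0.0081+0.1086z;  y(z) = -0.0046+0.1054z
quadratic in z: (1.0229)z²+(0.0992)z+(-0.0856)=0, √Δ=0.5999 → z ∈ {-0.3417, 0.2447}; z = -0.3417 (taking z<0)
x = -0.0452, y = -0.0407

(-0.0452, -0.0407, -0.3417)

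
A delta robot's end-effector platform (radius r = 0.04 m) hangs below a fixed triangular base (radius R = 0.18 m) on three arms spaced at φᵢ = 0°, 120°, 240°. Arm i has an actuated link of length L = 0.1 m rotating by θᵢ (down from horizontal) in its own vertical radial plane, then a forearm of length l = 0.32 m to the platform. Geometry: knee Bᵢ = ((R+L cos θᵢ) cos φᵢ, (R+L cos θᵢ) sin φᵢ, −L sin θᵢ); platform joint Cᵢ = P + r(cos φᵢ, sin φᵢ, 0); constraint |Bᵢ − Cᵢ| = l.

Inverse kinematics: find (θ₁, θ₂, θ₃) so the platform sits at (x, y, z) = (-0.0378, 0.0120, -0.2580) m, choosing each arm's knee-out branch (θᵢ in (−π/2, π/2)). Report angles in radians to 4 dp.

φ1=0.0° → target in arm frame (-0.0378, 0.0120)
  e−x'=0.1778;  (l²−L²−(e−x')²−y'²−z²)/2L = -0.0296
  θ1 = atan2(B,A) + arccos(C/0.3133) = 0.6980
rotate P by −φ2: (0.0293, 0.0267, -0.2580)
  A cos θ + B sin θ = C:  0.1107·cos θ + -0.2580·sin θ = 0.0643
  √(A²+B²)=0.2807;  θ2 = -1.1655+1.3396 ≈ 0.1742
φ3=240.0° → target in arm frame (0.0085, -0.0387)
  A cos θ + B sin θ = C:  0.1315·cos θ + -0.2580·sin θ = 0.0352
  γ=atan2(-0.2580,0.1315)=-1.0995;  ψ=arccos(0.1216)=1.4488;  θ3=γ+ψ≈0.3494

θ₁ = 0.6980, θ₂ = 0.1742, θ₃ = 0.3494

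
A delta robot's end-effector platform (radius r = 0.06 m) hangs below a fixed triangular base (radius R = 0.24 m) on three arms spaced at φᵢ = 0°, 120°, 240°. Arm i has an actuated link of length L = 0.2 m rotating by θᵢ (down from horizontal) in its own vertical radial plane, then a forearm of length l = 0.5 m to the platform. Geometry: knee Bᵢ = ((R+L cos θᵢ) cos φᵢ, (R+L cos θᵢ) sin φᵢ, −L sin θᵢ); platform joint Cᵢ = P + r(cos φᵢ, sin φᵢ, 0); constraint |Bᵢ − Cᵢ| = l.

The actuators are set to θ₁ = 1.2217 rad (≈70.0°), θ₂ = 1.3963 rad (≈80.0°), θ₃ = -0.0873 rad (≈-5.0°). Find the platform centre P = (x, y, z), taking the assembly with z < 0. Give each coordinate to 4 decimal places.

(-0.0946, -0.2361, -0.4647)

centre 1 = (0.2484·cos0.0°, 0.2484·sin0.0°, -0.1879) = (0.2484, 0.0000, -0.1879)
φ2=120.0°: virtual centre (-0.1074, 0.1860, -0.1970), radius l
arm 3 at φ=240.0°: (R−r)+L cos θ3 = 0.3792;  centre 3 = (-0.1896, -0.3284, 0.0174)
subtract pairs → two planes through P
[-0.7115 0.3719 -0.0181]·P = -0.0121;  [-0.8761 -0.6569 0.4107]·P = 0.0471
Cramer: x(z) = -0.0120+0.1776z;  y(z) = -0.0556+0.3884z
quadratic in z: (1.1824)z²+(0.2401)z+(-0.1437)=0, √Δ=0.8588 → z ∈ {-0.4647, 0.2616}; z = -0.4647 (taking z<0)
x = -0.0946, y = -0.2361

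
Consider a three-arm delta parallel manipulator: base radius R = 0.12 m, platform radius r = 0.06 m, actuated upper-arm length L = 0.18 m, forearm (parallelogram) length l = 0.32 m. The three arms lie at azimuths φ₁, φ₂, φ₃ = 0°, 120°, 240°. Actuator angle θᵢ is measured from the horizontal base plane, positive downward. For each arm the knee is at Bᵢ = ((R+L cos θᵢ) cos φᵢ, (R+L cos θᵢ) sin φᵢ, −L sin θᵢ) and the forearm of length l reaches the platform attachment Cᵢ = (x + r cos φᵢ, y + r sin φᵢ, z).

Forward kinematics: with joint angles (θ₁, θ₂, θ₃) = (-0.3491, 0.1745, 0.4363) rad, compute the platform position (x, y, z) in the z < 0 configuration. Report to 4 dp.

(0.0727, 0.0277, -0.2162)

arm 1 at φ=0.0°: ρ1 = 0.2291;  centre 1 = (0.2291, 0.0000, 0.0616)
φ2=120.0°: virtual centre (-0.1186, 0.2055, -0.0313), radius l
φ3=240.0°: virtual centre (-0.1116, -0.1932, -0.0761), radius l
subtract pairs → two planes through P
[-0.6956 0.4110 -0.1856]·P = 0.0010;  [-0.6814 -0.3865 -0.2753]·P = -0.0007
det = 0.5489;  x = -0.0001+-0.3368z,  y = 0.0021+-0.1184z
into |P−centre ₁|² = l²: 1.1275z² + 0.0308z + -0.0460 = 0;  Δ = 0.2085;  z = -0.2162 or 0.1888 → z<0 root = -0.2162
x = 0.0727, y = 0.0277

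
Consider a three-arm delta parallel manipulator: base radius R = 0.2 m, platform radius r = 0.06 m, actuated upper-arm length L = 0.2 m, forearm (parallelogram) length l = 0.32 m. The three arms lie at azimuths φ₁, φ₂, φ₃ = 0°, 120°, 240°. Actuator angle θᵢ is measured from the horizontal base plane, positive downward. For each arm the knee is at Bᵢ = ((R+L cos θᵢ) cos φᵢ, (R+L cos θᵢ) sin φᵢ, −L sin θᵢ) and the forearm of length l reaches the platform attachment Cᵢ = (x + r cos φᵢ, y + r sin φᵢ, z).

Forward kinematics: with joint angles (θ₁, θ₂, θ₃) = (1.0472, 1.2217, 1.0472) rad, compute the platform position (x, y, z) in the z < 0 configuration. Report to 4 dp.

arm 1 at φ=0.0°: e+L cos θ1 = 0.2400;  O1 = (0.2400, 0.0000, -0.1732)
φ2=120.0°: virtual centre (-0.1042, 0.1805, -0.1879), radius l
arm 3 at φ=240.0°: e+L cos θ3 = 0.2400;  O3 = (-0.1200, -0.2078, -0.1732)
eliminate P² terms by subtracting sphere 1 from 2 and 3
[-0.6884 0.3610 -0.0295]·P = -0.0088;  [-0.7200 -0.4157 0.0000]·P = 0.0000
det = 0.5461;  x = 0.0067+-0.0224z,  y = -0.0117+0.0388z
into |P−O₁|² = l²: 1.0020z² + 0.3560z + -0.0179 = 0;  Δ = 0.1983;  z = -0.3998 or 0.0446 → z<0 root = -0.3998
x = 0.0157, y = -0.0272

(0.0157, -0.0272, -0.3998)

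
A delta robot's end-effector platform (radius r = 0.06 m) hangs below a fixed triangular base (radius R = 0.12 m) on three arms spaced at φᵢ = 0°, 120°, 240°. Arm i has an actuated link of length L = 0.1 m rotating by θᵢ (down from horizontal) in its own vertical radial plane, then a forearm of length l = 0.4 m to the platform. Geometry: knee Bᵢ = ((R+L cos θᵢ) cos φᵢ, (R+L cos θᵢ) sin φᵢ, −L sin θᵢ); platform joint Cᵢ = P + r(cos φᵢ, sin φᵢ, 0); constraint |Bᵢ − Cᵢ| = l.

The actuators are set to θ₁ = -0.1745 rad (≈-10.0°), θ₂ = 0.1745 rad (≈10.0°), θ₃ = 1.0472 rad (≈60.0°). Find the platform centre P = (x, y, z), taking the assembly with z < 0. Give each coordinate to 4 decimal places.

(0.1291, 0.1328, -0.3588)

S1 = (0.1585·cos0.0°, 0.1585·sin0.0°, 0.0174) = (0.1585, 0.0000, 0.0174)
S2 = (0.1585·cos120.0°, 0.1585·sin120.0°, -0.0174) = (-0.0792, 0.1372, -0.0174)
arm 3 at φ=240.0°: ρ3 = 0.1100;  S3 = (-0.0550, -0.0953, -0.0866)
subtract pairs → two planes through P
plane₁₂: -0.4754x+0.2745y+-0.0694z = 0.0000
det = 0.2078;  x = 0.0077+-0.3384z,  y = 0.0133+-0.3331z
into |P−S₁|² = l²: 1.2254z² + 0.0585z + -0.1368 = 0;  Δ = 0.6739;  z = -0.3588 or 0.3111 → z<0 root = -0.3588
x = 0.1291, y = 0.1328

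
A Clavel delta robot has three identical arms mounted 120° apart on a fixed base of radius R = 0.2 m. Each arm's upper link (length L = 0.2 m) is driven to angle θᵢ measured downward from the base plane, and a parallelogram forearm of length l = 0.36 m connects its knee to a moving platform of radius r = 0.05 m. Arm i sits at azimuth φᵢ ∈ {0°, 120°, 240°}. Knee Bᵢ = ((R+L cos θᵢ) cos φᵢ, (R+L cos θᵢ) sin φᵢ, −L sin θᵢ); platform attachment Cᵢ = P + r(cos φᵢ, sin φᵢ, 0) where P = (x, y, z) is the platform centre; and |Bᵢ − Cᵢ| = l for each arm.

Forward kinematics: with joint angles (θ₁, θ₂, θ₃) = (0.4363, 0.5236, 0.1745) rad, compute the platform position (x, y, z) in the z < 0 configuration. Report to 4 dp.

arm 1 at φ=0.0°: ρ1 = 0.3313;  S1 = (0.3313, 0.0000, -0.0845)
S2 = (0.3232·cos120.0°, 0.3232·sin120.0°, -0.1000) = (-0.1616, 0.2799, -0.1000)
S3 = (0.3470·cos240.0°, 0.3470·sin240.0°, -0.0347) = (-0.1735, -0.3005, -0.0347)
subtract pairs → two planes through P
[-0.9857 0.5598 -0.0310]·P = -0.0024;  [-1.0095 -0.6010 0.0996]·P = 0.0047
det = 1.1575;  x = -0.0010+0.0321z,  y = -0.0061+0.1118z
sphere 1 gives Az²+Bz+C=0 with A=1.0135, B=0.1463, C=-0.0120;  B²−4AC=0.0701;  roots -0.2028, 0.0584;  negative root z = -0.2028
x = -0.0075, y = -0.0288

(-0.0075, -0.0288, -0.2028)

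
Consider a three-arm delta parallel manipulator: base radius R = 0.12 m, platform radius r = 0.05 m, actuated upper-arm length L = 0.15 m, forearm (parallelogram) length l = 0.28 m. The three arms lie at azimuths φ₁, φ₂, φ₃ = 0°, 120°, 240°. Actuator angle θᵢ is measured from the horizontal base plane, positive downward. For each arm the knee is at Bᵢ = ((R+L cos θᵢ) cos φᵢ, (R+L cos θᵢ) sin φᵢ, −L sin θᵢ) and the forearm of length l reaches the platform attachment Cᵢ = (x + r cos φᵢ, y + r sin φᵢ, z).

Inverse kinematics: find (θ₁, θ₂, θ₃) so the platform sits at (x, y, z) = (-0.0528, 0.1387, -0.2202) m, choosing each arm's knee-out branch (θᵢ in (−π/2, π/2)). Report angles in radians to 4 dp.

rotate P by −φ1: (-0.0528, 0.1387, -0.2202)
  A=0.1228, B=-0.2202, C=(l²−L²−A²−y'²−z²)/(2L)=-0.0897
  γ=atan2(-0.2202,0.1228)=-1.0621;  ψ=arccos(-0.3557)=1.9345;  θ1=γ+ψ≈0.8724
arm 2 (φ=120.0°): x'=0.1465, y'=-0.0236
  A=-0.0765, B=-0.2202, C=(l²−L²−A²−y'²−z²)/(2L)=0.0033
  θ2 = atan2(B,A) + arccos(C/0.2331) = -0.3487
rotate P by −φ3: (-0.0937, -0.1151, -0.2202)
  A cos θ + B sin θ = C:  0.1637·cos θ + -0.2202·sin θ = -0.1088
  √(A²+B²)=0.2744;  θ3 = -0.9315+1.9784 ≈ 1.0470

θ₁ = 0.8724, θ₂ = -0.3487, θ₃ = 1.0470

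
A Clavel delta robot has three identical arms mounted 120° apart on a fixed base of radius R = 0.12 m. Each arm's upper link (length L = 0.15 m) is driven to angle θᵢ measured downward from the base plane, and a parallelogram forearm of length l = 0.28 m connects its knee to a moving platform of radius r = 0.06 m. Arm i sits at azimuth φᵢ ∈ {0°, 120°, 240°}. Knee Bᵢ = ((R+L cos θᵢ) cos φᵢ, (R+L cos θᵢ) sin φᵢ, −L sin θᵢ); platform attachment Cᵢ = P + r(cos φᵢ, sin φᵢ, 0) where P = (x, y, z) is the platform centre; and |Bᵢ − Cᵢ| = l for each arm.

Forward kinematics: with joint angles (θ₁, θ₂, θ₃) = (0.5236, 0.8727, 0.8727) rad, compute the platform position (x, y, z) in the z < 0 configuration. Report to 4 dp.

(0.0552, 0.0000, -0.3205)

arm 1 at φ=0.0°: e+L cos θ1 = 0.1899;  O1 = (0.1899, 0.0000, -0.0750)
arm 2 at φ=120.0°: e+L cos θ2 = 0.1564;  O2 = (-0.0782, 0.1355, -0.1149)
arm 3 at φ=240.0°: e+L cos θ3 = 0.1564;  O3 = (-0.0782, -0.1355, -0.1149)
eliminate P² terms by subtracting sphere 1 from 2 and 3
plane₁₂: -0.5362x+0.2709y+-0.0798z = -0.0040
Cramer: x(z) = 0.0075-0.1489z;  y(z) = 0.0000+0.0000z
sphere 1 gives Az²+Bz+C=0 with A=1.0222, B=0.2043, C=-0.0395;  B²−4AC=0.2032;  roots -0.3205, 0.1206;  negative root z = -0.3205
x = 0.0552, y = 0.0000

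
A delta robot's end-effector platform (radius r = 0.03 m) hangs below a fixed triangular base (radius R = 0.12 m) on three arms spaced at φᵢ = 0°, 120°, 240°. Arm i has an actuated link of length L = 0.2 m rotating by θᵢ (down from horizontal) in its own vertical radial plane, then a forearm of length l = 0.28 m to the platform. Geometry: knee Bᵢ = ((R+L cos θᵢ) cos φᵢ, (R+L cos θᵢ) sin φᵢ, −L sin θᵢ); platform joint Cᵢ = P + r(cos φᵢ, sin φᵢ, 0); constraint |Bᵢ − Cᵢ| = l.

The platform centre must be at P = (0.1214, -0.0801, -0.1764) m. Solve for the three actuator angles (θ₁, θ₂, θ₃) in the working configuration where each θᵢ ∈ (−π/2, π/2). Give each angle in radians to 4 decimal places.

θ₁ = -0.1745, θ₂ = 1.3091, θ₃ = 0.6978

φ1=0.0° → target in arm frame (0.1214, -0.0801)
  A cos θ + B sin θ = C:  -0.0314·cos θ + -0.1764·sin θ = -0.0003
  θ1 = atan2(B,A) + arccos(C/0.1792) = -0.1745
rotate P by −φ2: (-0.1301, -0.0651, -0.1764)
  A cos θ + B sin θ = C:  0.2201·cos θ + -0.1764·sin θ = -0.1135
  θ2 = atan2(B,A) + arccos(C/0.2820) = 1.3091
φ3=240.0° → target in arm frame (0.0087, 0.1452)
  e−x'=0.0813;  (l²−L²−(e−x')²−y'²−z²)/2L = -0.0510
  √(A²+B²)=0.1942;  θ3 = -1.1388+1.8366 ≈ 0.6978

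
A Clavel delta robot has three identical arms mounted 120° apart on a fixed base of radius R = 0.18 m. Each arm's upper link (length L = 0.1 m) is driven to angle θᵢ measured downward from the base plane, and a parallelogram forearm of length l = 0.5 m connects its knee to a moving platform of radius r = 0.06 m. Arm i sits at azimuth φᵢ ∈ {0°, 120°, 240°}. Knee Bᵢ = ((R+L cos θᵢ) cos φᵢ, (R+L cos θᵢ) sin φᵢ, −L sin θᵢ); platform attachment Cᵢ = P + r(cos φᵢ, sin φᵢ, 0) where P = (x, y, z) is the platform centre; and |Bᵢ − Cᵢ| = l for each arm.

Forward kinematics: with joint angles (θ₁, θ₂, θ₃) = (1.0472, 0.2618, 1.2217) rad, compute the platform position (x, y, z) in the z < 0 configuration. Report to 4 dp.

O1 = (0.1700·cos0.0°, 0.1700·sin0.0°, -0.0866) = (0.1700, 0.0000, -0.0866)
O2 = (0.2166·cos120.0°, 0.2166·sin120.0°, -0.0259) = (-0.1083, 0.1876, -0.0259)
arm 3 at φ=240.0°: (R−r)+L cos θ3 = 0.1542;  O3 = (-0.0771, -0.1335, -0.0940)
|O₂|²−|O₁|² = 0.0112;  |O₃|²−|O₁|² = -0.0038
plane₁₂: -0.5566x+0.3751y+0.1214z = 0.0112
Cramer: x(z) = -0.0047+0.0806z;  y(z) = 0.0229-0.2042z
sphere 1 gives Az²+Bz+C=0 with A=1.0482, B=0.1357, C=-0.2115;  B²−4AC=0.9050;  roots -0.5185, 0.3891;  negative root z = -0.5185
x = -0.0465, y = 0.1287

(-0.0465, 0.1287, -0.5185)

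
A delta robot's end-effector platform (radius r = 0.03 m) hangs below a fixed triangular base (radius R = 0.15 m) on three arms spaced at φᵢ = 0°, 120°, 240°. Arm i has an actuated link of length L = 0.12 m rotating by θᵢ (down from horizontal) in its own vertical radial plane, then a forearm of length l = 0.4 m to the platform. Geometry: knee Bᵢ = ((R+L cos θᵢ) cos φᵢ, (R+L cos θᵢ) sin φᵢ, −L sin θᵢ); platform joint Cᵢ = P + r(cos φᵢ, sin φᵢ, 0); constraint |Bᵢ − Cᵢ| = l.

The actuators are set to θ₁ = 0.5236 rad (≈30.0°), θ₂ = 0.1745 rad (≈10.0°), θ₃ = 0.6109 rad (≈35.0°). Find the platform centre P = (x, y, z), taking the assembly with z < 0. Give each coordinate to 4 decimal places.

arm 1 at φ=0.0°: ρ1 = 0.2239;  centre 1 = (0.2239, 0.0000, -0.0600)
φ2=120.0°: virtual centre (-0.1191, 0.2063, -0.0208), radius l
φ3=240.0°: virtual centre (-0.1091, -0.1890, -0.0688), radius l
eliminate P² terms by subtracting sphere 1 from 2 and 3
plane₁₂: -0.6860x+0.4125y+0.0783z = 0.0034
Cramer: x(z) = -0.0014+0.0418z;  y(z) = 0.0060-0.1204z
quadratic in z: (1.0162)z²+(0.0997)z+(-0.1056)=0, √Δ=0.6627 → z ∈ {-0.3751, 0.2770}; z = -0.3751 (taking z<0)
x = -0.0171, y = 0.0512

(-0.0171, 0.0512, -0.3751)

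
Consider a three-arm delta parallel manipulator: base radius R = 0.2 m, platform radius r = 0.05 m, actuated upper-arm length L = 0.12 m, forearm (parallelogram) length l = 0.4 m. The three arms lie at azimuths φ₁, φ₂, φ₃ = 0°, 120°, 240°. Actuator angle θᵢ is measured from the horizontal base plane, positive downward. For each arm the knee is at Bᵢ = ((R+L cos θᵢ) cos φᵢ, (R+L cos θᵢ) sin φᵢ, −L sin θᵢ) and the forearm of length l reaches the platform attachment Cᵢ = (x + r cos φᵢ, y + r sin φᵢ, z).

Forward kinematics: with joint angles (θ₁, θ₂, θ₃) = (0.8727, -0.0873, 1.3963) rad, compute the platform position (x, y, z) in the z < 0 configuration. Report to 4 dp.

(-0.0179, 0.1596, -0.3649)

φ1=0.0°: virtual centre (0.2271, 0.0000, -0.0919), radius l
S2 = (0.2695·cos120.0°, 0.2695·sin120.0°, 0.0105) = (-0.1348, 0.2334, 0.0105)
arm 3 at φ=240.0°: ρ3 = 0.1708;  S3 = (-0.0854, -0.1479, -0.1182)
|S₂|²−|S₁|² = 0.0127;  |S₃|²−|S₁|² = -0.0169
plane₁₂: -0.7238x+0.4669y+0.2048z = 0.0127
det = 0.5060;  x = 0.0081+0.0713z,  y = 0.0399+-0.3281z
quadratic in z: (1.1127)z²+(0.1265)z+(-0.1020)=0, √Δ=0.6856 → z ∈ {-0.3649, 0.2512}; z = -0.3649 (taking z<0)
x = -0.0179, y = 0.1596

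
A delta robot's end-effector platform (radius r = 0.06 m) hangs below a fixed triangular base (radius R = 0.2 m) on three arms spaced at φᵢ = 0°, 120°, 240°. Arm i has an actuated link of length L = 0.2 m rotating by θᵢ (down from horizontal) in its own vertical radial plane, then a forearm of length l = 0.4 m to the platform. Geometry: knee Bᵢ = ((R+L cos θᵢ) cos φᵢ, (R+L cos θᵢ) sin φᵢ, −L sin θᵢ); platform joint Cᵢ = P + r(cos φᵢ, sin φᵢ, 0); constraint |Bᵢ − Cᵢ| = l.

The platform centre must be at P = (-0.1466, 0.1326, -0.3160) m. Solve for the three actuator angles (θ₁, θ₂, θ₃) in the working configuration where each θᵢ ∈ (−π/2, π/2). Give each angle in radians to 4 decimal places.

φ1=0.0° → target in arm frame (-0.1466, 0.1326)
  e−x'=0.2866;  (l²−L²−(e−x')²−y'²−z²)/2L = -0.1989
  θ1 = atan2(B,A) + arccos(C/0.4266) = 1.2218
φ2=120.0° → target in arm frame (0.1881, 0.0607)
  e−x'=-0.0481;  (l²−L²−(e−x')²−y'²−z²)/2L = 0.0354
  γ=atan2(-0.3160,-0.0481)=-1.7220;  ψ=arccos(0.1106)=1.4599;  θ2=γ+ψ≈-0.2620
rotate P by −φ3: (-0.0415, -0.1933, -0.3160)
  A cos θ + B sin θ = C:  0.1815·cos θ + -0.3160·sin θ = -0.1254
  θ3 = atan2(B,A) + arccos(C/0.3644) = 0.8727

θ₁ = 1.2218, θ₂ = -0.2620, θ₃ = 0.8727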